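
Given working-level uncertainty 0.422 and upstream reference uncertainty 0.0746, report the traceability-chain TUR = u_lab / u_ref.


TUR = u_lab / u_ref
= 0.422 / 0.0746
= 5.6568

5.6568


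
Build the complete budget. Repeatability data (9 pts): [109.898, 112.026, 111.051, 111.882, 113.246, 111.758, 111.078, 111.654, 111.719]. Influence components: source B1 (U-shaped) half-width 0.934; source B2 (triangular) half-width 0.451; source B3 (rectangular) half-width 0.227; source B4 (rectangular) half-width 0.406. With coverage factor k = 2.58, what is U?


mean = (109.898 + 112.026 + 111.051 + 111.882 + 113.246 + 111.758 + 111.078 + 111.654 + 111.719) / 9 = 111.5902222
s = sqrt(sum((x - mean)^2)/(n-1)) = 0.90015176
u_A = s / sqrt(n) = 0.90015176 / sqrt(9) = 0.30005059
u_B1 = 0.934 / sqrt(2) = 0.66043773
u_B2 = 0.451 / sqrt(6) = 0.18411998
u_B3 = 0.227 / sqrt(3) = 0.13105851
u_B4 = 0.406 / sqrt(3) = 0.23440421
uc = sqrt(0.30005059^2 + 0.66043773^2 + 0.18411998^2 + 0.13105851^2 + 0.23440421^2) = 0.79512904
U = k * uc = 2.58 * 0.79512904
U = 2.0514

2.0514


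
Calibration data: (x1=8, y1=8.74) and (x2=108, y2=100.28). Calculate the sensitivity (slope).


slope = (y2 - y1) / (x2 - x1)
= (100.28 - 8.74) / (108 - 8)
= 91.5400 / 100
= 0.9154

0.9154


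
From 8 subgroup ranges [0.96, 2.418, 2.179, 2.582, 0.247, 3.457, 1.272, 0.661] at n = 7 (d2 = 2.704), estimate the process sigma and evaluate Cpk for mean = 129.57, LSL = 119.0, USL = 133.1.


R_bar = (0.96 + 2.418 + 2.179 + 2.582 + 0.247 + 3.457 + 1.272 + 0.661) / 8 = 1.722
sigma = R_bar / d2 = 1.722 / 2.704 = 0.63683432
Cp = (USL - LSL)/(6*sigma) = (133.1 - 119.0)/(6*0.63683432) = 3.6901
Cpu = (133.1 - 129.57)/(3*0.63683432) = 1.8477
Cpl = (129.57 - 119.0)/(3*0.63683432) = 5.5326
Cpk = min(Cpu, Cpl) = 1.8477

1.8477


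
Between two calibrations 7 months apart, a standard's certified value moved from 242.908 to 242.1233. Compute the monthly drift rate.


rate = (v2 - v1) / months
= (242.1233 - 242.908) / 7
= -0.7847 / 7
= -0.1121

-0.1121


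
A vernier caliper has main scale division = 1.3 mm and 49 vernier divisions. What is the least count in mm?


LC = MSD / n_div
= 1.3 / 49
= 0.0265

0.0265


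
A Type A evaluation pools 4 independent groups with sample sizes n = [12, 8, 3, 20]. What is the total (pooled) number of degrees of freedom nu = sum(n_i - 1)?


nu = sum_i (n_i - 1)
nu = ((12 - 1) + (8 - 1) + (3 - 1) + (20 - 1))
nu = 11 + 7 + 2 + 19
nu = 39

39


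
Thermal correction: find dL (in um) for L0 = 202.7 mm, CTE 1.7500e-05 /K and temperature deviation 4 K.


dL = L * alpha * dT
= 202.7 * 1.7500e-05 * 4
= 0.0141890 mm
dL_um = 0.0141890 * 1000 = 14.1890 um

14.1890


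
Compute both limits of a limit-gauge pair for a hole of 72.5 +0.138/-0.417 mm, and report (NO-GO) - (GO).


GO = nominal - lower_tol (smallest hole = maximum material condition)
GO = 72.5 - 0.417 = 72.083
NO-GO = nominal + upper_tol (largest hole = least material condition)
NO-GO = 72.5 + 0.138 = 72.638
spread = NO-GO - GO = 72.638 - 72.083 = 0.5550

0.5550


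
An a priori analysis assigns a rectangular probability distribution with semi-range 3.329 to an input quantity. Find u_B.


u_B = half_width / sqrt(3)
u_B = 3.329 / 1.7320508
u_B = 1.9220

1.9220


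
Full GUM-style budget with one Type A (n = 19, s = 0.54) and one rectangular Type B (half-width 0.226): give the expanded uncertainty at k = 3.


u_A = s / sqrt(n) = 0.54 / sqrt(19) = 0.1238845
u_B = half_width / sqrt(3) = 0.226 / sqrt(3) = 0.13048116
uc = sqrt(u_A^2 + u_B^2) = sqrt(0.1238845^2 + 0.13048116^2) = 0.17992416
U = k * uc = 3 * 0.17992416
U = 0.5398

0.5398


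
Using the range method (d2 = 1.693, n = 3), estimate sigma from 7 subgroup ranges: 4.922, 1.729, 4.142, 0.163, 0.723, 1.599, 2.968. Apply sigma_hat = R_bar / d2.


R_bar = (4.922 + 1.729 + 4.142 + 0.163 + 0.723 + 1.599 + 2.968) / 7
R_bar = 16.246 / 7 = 2.3208571
sigma_hat = R_bar / d2 = 2.3208571 / 1.693 = 1.3709

1.3709


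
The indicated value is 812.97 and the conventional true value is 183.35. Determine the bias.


Systematic error = measured - true
= 812.97 - 183.35
= 629.6200

629.6200


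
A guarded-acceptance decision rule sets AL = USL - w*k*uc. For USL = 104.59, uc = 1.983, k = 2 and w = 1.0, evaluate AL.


U = k * uc = 2 * 1.983 = 3.966
guard band g = w * U = 1.0 * 3.966 = 3.966
AL = USL - g = 104.59 - 3.966
AL = 100.6240

100.6240


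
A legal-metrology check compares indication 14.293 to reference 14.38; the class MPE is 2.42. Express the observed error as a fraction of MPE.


e = indication - reference = 14.293 - 14.38 = -0.0870
|e| = 0.0870
ratio = |e| / MPE = 0.0870 / 2.42
ratio = 0.0360

0.0360


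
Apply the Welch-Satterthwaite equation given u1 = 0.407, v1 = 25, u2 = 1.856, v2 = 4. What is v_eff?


uc = sqrt(u1^2 + u2^2) = sqrt(0.407^2 + 1.856^2) = 1.9001013
v_eff = uc^4 / (u1^4/v1 + u2^4/v2)
= 1.9001013^4 / (0.407^4/25 + 1.856^4/4)
= 13.034879 / 2.9676491
v_eff = 4.3923

4.3923


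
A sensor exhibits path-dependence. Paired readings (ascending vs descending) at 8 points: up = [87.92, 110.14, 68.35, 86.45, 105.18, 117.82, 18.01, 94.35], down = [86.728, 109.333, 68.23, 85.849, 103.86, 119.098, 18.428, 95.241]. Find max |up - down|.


|87.92 - 86.728| = 1.1920
|110.14 - 109.333| = 0.8070
|68.35 - 68.23| = 0.1200
|86.45 - 85.849| = 0.6010
|105.18 - 103.86| = 1.3200
|117.82 - 119.098| = 1.2780
|18.01 - 18.428| = 0.4180
|94.35 - 95.241| = 0.8910
hysteresis = max(diffs) = 1.3200

1.3200


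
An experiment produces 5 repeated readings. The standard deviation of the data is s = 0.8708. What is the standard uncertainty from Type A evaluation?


u_A = s / sqrt(n)
u_A = 0.8708 / sqrt(5)
u_A = 0.8708 / 2.236068
u_A = 0.3894

0.3894


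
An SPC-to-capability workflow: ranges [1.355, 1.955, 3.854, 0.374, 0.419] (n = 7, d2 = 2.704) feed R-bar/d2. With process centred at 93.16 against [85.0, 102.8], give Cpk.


R_bar = (1.355 + 1.955 + 3.854 + 0.374 + 0.419) / 5 = 1.5914
sigma = R_bar / d2 = 1.5914 / 2.704 = 0.5885355
Cp = (USL - LSL)/(6*sigma) = (102.8 - 85.0)/(6*0.5885355) = 5.0408
Cpu = (102.8 - 93.16)/(3*0.5885355) = 5.4599
Cpl = (93.16 - 85.0)/(3*0.5885355) = 4.6216
Cpk = min(Cpu, Cpl) = 4.6216

4.6216


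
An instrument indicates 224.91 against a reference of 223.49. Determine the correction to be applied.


Correction = standard - reading
= 223.49 - 224.91
= -1.4200

-1.4200


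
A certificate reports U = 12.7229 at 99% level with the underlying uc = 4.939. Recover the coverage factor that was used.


k = U / uc
k = 12.7229 / 4.939
k = 2.576

2.576


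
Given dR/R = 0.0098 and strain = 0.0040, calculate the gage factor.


GF = (dR/R) / epsilon
= 0.0098 / 0.0040
= 2.4500

2.4500


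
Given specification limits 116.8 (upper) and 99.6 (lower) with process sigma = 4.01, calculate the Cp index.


Cp = (USL - LSL) / (6 * sigma)
= (116.8 - 99.6) / (6 * 4.01)
= 17.2000 / 24.0600
= 0.7149

0.7149


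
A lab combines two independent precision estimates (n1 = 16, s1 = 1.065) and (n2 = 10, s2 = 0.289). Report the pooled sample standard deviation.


s_p = sqrt(((n1-1)*s1^2 + (n2-1)*s2^2) / (n1+n2-2))
numerator = (16-1)*1.065^2 + (10-1)*0.289^2 = 17.013375 + 0.751689 = 17.765064
denominator = 16 + 10 - 2 = 24
s_p^2 = 17.765064 / 24 = 0.740211
s_p = sqrt(0.740211) = 0.8604

0.8604


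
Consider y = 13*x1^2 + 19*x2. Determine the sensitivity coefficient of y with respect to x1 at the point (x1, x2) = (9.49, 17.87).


y = 13*x1^2 + 19*x2
dy/dx1 = 2*13*x1
Evaluate at x1 = 9.49: c1 = 26 * 9.49
c1 = 246.7400

246.7400


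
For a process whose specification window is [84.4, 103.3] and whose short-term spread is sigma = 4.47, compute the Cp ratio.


Cp = (USL - LSL) / (6 * sigma)
= (103.3 - 84.4) / (6 * 4.47)
= 18.9000 / 26.8200
= 0.7047

0.7047


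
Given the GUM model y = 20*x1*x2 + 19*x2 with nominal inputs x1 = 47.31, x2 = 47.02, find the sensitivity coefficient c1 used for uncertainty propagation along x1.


y = 20*x1*x2 + 19*x2
dy/dx1 = 20*x2
Evaluate at x2 = 47.02: c1 = 20 * 47.02
c1 = 940.4000

940.4000


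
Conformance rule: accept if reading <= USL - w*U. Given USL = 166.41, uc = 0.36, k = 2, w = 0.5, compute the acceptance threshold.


U = k * uc = 2 * 0.36 = 0.72
guard band g = w * U = 0.5 * 0.72 = 0.36
AL = USL - g = 166.41 - 0.36
AL = 166.0500

166.0500


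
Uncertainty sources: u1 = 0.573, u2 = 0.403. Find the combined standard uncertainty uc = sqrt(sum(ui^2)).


uc = sqrt(0.573^2 + 0.403^2)
uc = sqrt(0.490738)
uc = 0.7005

0.7005


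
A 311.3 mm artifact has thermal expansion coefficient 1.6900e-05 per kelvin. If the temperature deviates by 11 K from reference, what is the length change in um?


dL = L * alpha * dT
= 311.3 * 1.6900e-05 * 11
= 0.0578707 mm
dL_um = 0.0578707 * 1000 = 57.8707 um

57.8707


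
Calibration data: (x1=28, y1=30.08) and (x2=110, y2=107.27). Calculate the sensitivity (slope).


slope = (y2 - y1) / (x2 - x1)
= (107.27 - 30.08) / (110 - 28)
= 77.1900 / 82
= 0.9413

0.9413


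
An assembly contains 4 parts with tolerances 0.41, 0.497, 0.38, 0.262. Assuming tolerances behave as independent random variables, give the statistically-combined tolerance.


RSS = sqrt(0.41^2 + 0.497^2 + 0.38^2 + 0.262^2)
= sqrt(0.628153)
= 0.7926

0.7926


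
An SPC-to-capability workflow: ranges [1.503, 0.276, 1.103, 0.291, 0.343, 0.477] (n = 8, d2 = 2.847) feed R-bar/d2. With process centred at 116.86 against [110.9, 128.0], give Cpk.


R_bar = (1.503 + 0.276 + 1.103 + 0.291 + 0.343 + 0.477) / 6 = 0.6655
sigma = R_bar / d2 = 0.6655 / 2.847 = 0.23375483
Cp = (USL - LSL)/(6*sigma) = (128.0 - 110.9)/(6*0.23375483) = 12.1923
Cpu = (128.0 - 116.86)/(3*0.23375483) = 15.8856
Cpl = (116.86 - 110.9)/(3*0.23375483) = 8.4989
Cpk = min(Cpu, Cpl) = 8.4989

8.4989


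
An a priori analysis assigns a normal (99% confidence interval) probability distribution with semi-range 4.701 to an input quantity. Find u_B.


u_B = half_width / 2.576
u_B = 4.701 / 2.576
u_B = 1.8249

1.8249


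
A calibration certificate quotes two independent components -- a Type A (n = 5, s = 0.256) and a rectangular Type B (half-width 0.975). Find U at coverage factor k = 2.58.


u_A = s / sqrt(n) = 0.256 / sqrt(5) = 0.11448668
u_B = half_width / sqrt(3) = 0.975 / sqrt(3) = 0.56291651
uc = sqrt(u_A^2 + u_B^2) = sqrt(0.11448668^2 + 0.56291651^2) = 0.57444077
U = k * uc = 2.58 * 0.57444077
U = 1.4821

1.4821


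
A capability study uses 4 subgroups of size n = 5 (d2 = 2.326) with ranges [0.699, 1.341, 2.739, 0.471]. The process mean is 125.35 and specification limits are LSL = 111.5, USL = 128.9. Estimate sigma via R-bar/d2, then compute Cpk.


R_bar = (0.699 + 1.341 + 2.739 + 0.471) / 4 = 1.3125
sigma = R_bar / d2 = 1.3125 / 2.326 = 0.56427343
Cp = (USL - LSL)/(6*sigma) = (128.9 - 111.5)/(6*0.56427343) = 5.1394
Cpu = (128.9 - 125.35)/(3*0.56427343) = 2.0971
Cpl = (125.35 - 111.5)/(3*0.56427343) = 8.1816
Cpk = min(Cpu, Cpl) = 2.0971

2.0971


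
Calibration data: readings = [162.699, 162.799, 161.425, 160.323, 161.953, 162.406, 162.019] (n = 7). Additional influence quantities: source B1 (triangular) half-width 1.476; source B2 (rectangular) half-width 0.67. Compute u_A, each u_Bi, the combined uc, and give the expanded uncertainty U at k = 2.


mean = (162.699 + 162.799 + 161.425 + 160.323 + 161.953 + 162.406 + 162.019) / 7 = 161.9462857
s = sqrt(sum((x - mean)^2)/(n-1)) = 0.85801762
u_A = s / sqrt(n) = 0.85801762 / sqrt(7) = 0.32430018
u_B1 = 1.476 / sqrt(6) = 0.60257448
u_B2 = 0.67 / sqrt(3) = 0.38682468
uc = sqrt(0.32430018^2 + 0.60257448^2 + 0.38682468^2) = 0.78606612
U = k * uc = 2 * 0.78606612
U = 1.5721

1.5721


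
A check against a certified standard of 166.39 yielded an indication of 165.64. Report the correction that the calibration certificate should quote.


Correction = standard - reading
= 166.39 - 165.64
= 0.7500

0.7500


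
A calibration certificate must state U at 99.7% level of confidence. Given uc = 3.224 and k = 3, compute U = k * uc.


U = k * uc
U = 3 * 3.224
U = 9.6720

9.6720


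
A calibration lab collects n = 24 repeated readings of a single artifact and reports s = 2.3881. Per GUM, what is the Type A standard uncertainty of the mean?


u_A = s / sqrt(n)
u_A = 2.3881 / sqrt(24)
u_A = 2.3881 / 4.8989795
u_A = 0.4875

0.4875


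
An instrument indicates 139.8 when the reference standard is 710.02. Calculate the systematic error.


Systematic error = measured - true
= 139.8 - 710.02
= -570.2200

-570.2200


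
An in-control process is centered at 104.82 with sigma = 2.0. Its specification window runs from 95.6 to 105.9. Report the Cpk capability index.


Cpu = (USL - mean) / (3*sigma) = (105.9 - 104.82) / (3*2.0) = 0.1800
Cpl = (mean - LSL) / (3*sigma) = (104.82 - 95.6) / (3*2.0) = 1.5367
Cpk = min(Cpu, Cpl) = 0.1800

0.1800


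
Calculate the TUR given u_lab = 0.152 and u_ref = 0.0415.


TUR = u_lab / u_ref
= 0.152 / 0.0415
= 3.6627

3.6627


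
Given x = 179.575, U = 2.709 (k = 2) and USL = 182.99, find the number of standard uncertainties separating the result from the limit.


u = U / k = 2.709 / 2 = 1.3545
margin = |USL - x| = |182.99 - 179.575| = 3.415
z = margin / u = 3.415 / 1.3545
z = 2.5212

2.5212


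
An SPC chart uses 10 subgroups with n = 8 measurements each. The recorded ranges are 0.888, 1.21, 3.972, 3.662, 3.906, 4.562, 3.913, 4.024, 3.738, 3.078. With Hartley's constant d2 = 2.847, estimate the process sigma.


R_bar = (0.888 + 1.21 + 3.972 + 3.662 + 3.906 + 4.562 + 3.913 + 4.024 + 3.738 + 3.078) / 10
R_bar = 32.953 / 10 = 3.2953
sigma_hat = R_bar / d2 = 3.2953 / 2.847 = 1.1575

1.1575


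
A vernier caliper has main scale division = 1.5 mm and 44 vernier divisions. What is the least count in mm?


LC = MSD / n_div
= 1.5 / 44
= 0.0341

0.0341


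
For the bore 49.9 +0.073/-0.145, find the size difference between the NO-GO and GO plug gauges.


GO = nominal - lower_tol (smallest hole = maximum material condition)
GO = 49.9 - 0.145 = 49.755
NO-GO = nominal + upper_tol (largest hole = least material condition)
NO-GO = 49.9 + 0.073 = 49.973
spread = NO-GO - GO = 49.973 - 49.755 = 0.2180

0.2180


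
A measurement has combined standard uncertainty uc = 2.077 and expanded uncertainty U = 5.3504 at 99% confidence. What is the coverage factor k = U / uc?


k = U / uc
k = 5.3504 / 2.077
k = 2.576

2.576


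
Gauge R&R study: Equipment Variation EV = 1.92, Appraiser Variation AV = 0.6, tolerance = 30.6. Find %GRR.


GRR = sqrt(EV^2 + AV^2) = sqrt(1.92^2 + 0.6^2) = 2.0115666
%GRR = GRR / tol * 100 = 2.0115666 / 30.6 * 100
%GRR = 6.5737

6.5737


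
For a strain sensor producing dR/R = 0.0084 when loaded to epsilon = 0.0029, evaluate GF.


GF = (dR/R) / epsilon
= 0.0084 / 0.0029
= 2.8966

2.8966


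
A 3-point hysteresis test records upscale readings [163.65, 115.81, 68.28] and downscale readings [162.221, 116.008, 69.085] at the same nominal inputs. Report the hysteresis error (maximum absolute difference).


|163.65 - 162.221| = 1.4290
|115.81 - 116.008| = 0.1980
|68.28 - 69.085| = 0.8050
hysteresis = max(diffs) = 1.4290

1.4290


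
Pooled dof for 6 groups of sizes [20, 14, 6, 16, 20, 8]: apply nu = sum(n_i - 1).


nu = sum_i (n_i - 1)
nu = ((20 - 1) + (14 - 1) + (6 - 1) + (16 - 1) + (20 - 1) + (8 - 1))
nu = 19 + 13 + 5 + 15 + 19 + 7
nu = 78

78


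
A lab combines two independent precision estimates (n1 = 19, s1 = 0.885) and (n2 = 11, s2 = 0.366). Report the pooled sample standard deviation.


s_p = sqrt(((n1-1)*s1^2 + (n2-1)*s2^2) / (n1+n2-2))
numerator = (19-1)*0.885^2 + (11-1)*0.366^2 = 14.09805 + 1.33956 = 15.43761
denominator = 19 + 11 - 2 = 28
s_p^2 = 15.43761 / 28 = 0.55134321
s_p = sqrt(0.55134321) = 0.7425

0.7425


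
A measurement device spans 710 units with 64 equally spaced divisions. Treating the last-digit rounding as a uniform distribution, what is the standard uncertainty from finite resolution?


resolution = range / divisions
resolution = 710 / 64 = 11.09375
u_res = resolution / (2*sqrt(3))
u_res = 11.09375 / 3.4641016
u_res = 3.2025

3.2025


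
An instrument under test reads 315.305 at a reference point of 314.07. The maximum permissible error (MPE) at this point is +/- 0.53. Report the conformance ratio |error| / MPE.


e = indication - reference = 315.305 - 314.07 = 1.2350
|e| = 1.2350
ratio = |e| / MPE = 1.2350 / 0.53
ratio = 2.3302

2.3302


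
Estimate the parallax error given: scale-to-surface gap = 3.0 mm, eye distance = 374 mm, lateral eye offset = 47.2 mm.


error = h * offset / d
= 3.0 * 47.2 / 374
= 0.3786

0.3786


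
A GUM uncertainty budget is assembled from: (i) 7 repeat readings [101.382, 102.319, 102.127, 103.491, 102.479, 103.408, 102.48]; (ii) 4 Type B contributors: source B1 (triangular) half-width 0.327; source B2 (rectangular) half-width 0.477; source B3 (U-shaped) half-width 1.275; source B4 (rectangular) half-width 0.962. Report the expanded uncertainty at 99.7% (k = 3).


mean = (101.382 + 102.319 + 102.127 + 103.491 + 102.479 + 103.408 + 102.48) / 7 = 102.5265714
s = sqrt(sum((x - mean)^2)/(n-1)) = 0.73305954
u_A = s / sqrt(n) = 0.73305954 / sqrt(7) = 0.27707046
u_B1 = 0.327 / sqrt(6) = 0.13349719
u_B2 = 0.477 / sqrt(3) = 0.27539608
u_B3 = 1.275 / sqrt(2) = 0.90156115
u_B4 = 0.962 / sqrt(3) = 0.55541096
uc = sqrt(0.27707046^2 + 0.13349719^2 + 0.27539608^2 + 0.90156115^2 + 0.55541096^2) = 1.1365414
U = k * uc = 3 * 1.1365414
U = 3.4096

3.4096


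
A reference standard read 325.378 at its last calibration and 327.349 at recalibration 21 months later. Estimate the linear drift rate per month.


rate = (v2 - v1) / months
= (327.349 - 325.378) / 21
= 1.9710 / 21
= 0.0939

0.0939


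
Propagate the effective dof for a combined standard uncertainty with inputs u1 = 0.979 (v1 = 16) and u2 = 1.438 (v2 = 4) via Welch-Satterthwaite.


uc = sqrt(u1^2 + u2^2) = sqrt(0.979^2 + 1.438^2) = 1.7396221
v_eff = uc^4 / (u1^4/v1 + u2^4/v2)
= 1.7396221^4 / (0.979^4/16 + 1.438^4/4)
= 9.1584012 / 1.1264078
v_eff = 8.1306

8.1306


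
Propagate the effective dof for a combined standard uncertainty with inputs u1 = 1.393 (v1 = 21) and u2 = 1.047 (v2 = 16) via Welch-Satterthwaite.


uc = sqrt(u1^2 + u2^2) = sqrt(1.393^2 + 1.047^2) = 1.7426009
v_eff = uc^4 / (u1^4/v1 + u2^4/v2)
= 1.7426009^4 / (1.393^4/21 + 1.047^4/16)
= 9.2212912 / 0.25440665
v_eff = 36.2463

36.2463


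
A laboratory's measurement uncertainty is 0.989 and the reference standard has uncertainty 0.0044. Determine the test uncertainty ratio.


TUR = u_lab / u_ref
= 0.989 / 0.0044
= 224.7727

224.7727


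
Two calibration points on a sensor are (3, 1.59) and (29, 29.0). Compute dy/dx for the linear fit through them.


slope = (y2 - y1) / (x2 - x1)
= (29.0 - 1.59) / (29 - 3)
= 27.4100 / 26
= 1.0542

1.0542


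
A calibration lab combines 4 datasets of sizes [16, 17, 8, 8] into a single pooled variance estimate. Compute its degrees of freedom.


nu = sum_i (n_i - 1)
nu = ((16 - 1) + (17 - 1) + (8 - 1) + (8 - 1))
nu = 15 + 16 + 7 + 7
nu = 45

45


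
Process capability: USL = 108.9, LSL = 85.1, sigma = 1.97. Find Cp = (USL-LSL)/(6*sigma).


Cp = (USL - LSL) / (6 * sigma)
= (108.9 - 85.1) / (6 * 1.97)
= 23.8000 / 11.8200
= 2.0135

2.0135


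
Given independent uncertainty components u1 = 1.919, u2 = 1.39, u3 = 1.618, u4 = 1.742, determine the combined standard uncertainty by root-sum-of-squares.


uc = sqrt(1.919^2 + 1.39^2 + 1.618^2 + 1.742^2)
uc = sqrt(11.267149)
uc = 3.3567

3.3567


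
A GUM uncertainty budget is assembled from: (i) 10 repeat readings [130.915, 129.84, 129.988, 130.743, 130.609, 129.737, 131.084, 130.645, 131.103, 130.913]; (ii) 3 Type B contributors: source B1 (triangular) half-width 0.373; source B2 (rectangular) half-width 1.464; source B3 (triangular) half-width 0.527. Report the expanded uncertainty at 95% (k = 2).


mean = (130.915 + 129.84 + 129.988 + 130.743 + 130.609 + 129.737 + 131.084 + 130.645 + 131.103 + 130.913) / 10 = 130.5577
s = sqrt(sum((x - mean)^2)/(n-1)) = 0.5148931
u_A = s / sqrt(n) = 0.5148931 / sqrt(10) = 0.16282349
u_B1 = 0.373 / sqrt(6) = 0.15227661
u_B2 = 1.464 / sqrt(3) = 0.84524079
u_B3 = 0.527 / sqrt(6) = 0.21514685
uc = sqrt(0.16282349^2 + 0.15227661^2 + 0.84524079^2 + 0.21514685^2) = 0.9002332
U = k * uc = 2 * 0.9002332
U = 1.8005

1.8005


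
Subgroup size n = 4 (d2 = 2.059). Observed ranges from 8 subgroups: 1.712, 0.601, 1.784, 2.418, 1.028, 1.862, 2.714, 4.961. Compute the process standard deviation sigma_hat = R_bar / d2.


R_bar = (1.712 + 0.601 + 1.784 + 2.418 + 1.028 + 1.862 + 2.714 + 4.961) / 8
R_bar = 17.08 / 8 = 2.135
sigma_hat = R_bar / d2 = 2.135 / 2.059 = 1.0369

1.0369


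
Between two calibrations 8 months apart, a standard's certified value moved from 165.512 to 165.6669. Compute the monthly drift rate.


rate = (v2 - v1) / months
= (165.6669 - 165.512) / 8
= 0.1549 / 8
= 0.0194

0.0194


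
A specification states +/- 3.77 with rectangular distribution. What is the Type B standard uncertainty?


u_B = half_width / sqrt(3)
u_B = 3.77 / 1.7320508
u_B = 2.1766

2.1766


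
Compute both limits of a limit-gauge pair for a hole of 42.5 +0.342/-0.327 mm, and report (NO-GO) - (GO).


GO = nominal - lower_tol (smallest hole = maximum material condition)
GO = 42.5 - 0.327 = 42.173
NO-GO = nominal + upper_tol (largest hole = least material condition)
NO-GO = 42.5 + 0.342 = 42.842
spread = NO-GO - GO = 42.842 - 42.173 = 0.6690

0.6690


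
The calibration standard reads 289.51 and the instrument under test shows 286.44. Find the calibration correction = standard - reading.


Correction = standard - reading
= 289.51 - 286.44
= 3.0700

3.0700


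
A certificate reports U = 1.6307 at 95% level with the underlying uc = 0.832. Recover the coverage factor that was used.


k = U / uc
k = 1.6307 / 0.832
k = 1.96

1.96


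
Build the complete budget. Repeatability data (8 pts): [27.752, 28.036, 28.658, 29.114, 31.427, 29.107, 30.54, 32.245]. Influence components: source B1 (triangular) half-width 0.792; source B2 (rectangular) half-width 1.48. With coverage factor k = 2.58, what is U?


mean = (27.752 + 28.036 + 28.658 + 29.114 + 31.427 + 29.107 + 30.54 + 32.245) / 8 = 29.609875
s = sqrt(sum((x - mean)^2)/(n-1)) = 1.62325
u_A = s / sqrt(n) = 1.62325 / sqrt(8) = 0.57390554
u_B1 = 0.792 / sqrt(6) = 0.32333265
u_B2 = 1.48 / sqrt(3) = 0.8544784
uc = sqrt(0.57390554^2 + 0.32333265^2 + 0.8544784^2) = 1.0789091
U = k * uc = 2.58 * 1.0789091
U = 2.7836

2.7836


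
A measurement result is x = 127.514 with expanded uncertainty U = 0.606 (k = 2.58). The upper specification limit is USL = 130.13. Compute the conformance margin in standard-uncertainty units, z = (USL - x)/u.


u = U / k = 0.606 / 2.58 = 0.23488372
margin = |USL - x| = |130.13 - 127.514| = 2.616
z = margin / u = 2.616 / 0.23488372
z = 11.1374

11.1374


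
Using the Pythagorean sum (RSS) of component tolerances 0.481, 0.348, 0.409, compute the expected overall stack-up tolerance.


RSS = sqrt(0.481^2 + 0.348^2 + 0.409^2)
= sqrt(0.519746)
= 0.7209

0.7209


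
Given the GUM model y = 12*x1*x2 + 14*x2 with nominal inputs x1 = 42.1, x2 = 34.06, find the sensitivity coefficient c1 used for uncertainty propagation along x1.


y = 12*x1*x2 + 14*x2
dy/dx1 = 12*x2
Evaluate at x2 = 34.06: c1 = 12 * 34.06
c1 = 408.7200

408.7200


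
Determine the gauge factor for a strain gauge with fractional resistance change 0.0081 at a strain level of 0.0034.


GF = (dR/R) / epsilon
= 0.0081 / 0.0034
= 2.3824

2.3824


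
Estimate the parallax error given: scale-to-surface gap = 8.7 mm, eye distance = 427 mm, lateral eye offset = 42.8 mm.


error = h * offset / d
= 8.7 * 42.8 / 427
= 0.8720

0.8720


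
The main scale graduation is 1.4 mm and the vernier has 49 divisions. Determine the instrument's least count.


LC = MSD / n_div
= 1.4 / 49
= 0.0286

0.0286


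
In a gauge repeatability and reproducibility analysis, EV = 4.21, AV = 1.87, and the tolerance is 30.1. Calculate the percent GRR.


GRR = sqrt(EV^2 + AV^2) = sqrt(4.21^2 + 1.87^2) = 4.6066257
%GRR = GRR / tol * 100 = 4.6066257 / 30.1 * 100
%GRR = 15.3044

15.3044


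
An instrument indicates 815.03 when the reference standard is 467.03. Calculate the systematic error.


Systematic error = measured - true
= 815.03 - 467.03
= 348.0000

348.0000


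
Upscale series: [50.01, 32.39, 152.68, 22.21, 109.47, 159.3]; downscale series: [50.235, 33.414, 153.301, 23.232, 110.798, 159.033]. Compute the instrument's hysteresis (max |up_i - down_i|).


|50.01 - 50.235| = 0.2250
|32.39 - 33.414| = 1.0240
|152.68 - 153.301| = 0.6210
|22.21 - 23.232| = 1.0220
|109.47 - 110.798| = 1.3280
|159.3 - 159.033| = 0.2670
hysteresis = max(diffs) = 1.3280

1.3280


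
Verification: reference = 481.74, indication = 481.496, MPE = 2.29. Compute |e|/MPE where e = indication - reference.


e = indication - reference = 481.496 - 481.74 = -0.2440
|e| = 0.2440
ratio = |e| / MPE = 0.2440 / 2.29
ratio = 0.1066

0.1066


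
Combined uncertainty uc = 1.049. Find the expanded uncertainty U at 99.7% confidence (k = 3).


U = k * uc
U = 3 * 1.049
U = 3.1470

3.1470


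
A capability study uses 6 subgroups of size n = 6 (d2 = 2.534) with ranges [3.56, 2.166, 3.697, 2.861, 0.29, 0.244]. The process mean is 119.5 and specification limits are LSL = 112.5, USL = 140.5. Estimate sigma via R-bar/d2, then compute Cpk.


R_bar = (3.56 + 2.166 + 3.697 + 2.861 + 0.29 + 0.244) / 6 = 2.1363333
sigma = R_bar / d2 = 2.1363333 / 2.534 = 0.8430676
Cp = (USL - LSL)/(6*sigma) = (140.5 - 112.5)/(6*0.8430676) = 5.5353
Cpu = (140.5 - 119.5)/(3*0.8430676) = 8.3030
Cpl = (119.5 - 112.5)/(3*0.8430676) = 2.7677
Cpk = min(Cpu, Cpl) = 2.7677

2.7677


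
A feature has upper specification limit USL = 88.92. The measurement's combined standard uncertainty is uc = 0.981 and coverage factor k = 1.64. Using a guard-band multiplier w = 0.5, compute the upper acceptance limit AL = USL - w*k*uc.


U = k * uc = 1.64 * 0.981 = 1.60884
guard band g = w * U = 0.5 * 1.60884 = 0.80442
AL = USL - g = 88.92 - 0.80442
AL = 88.1156

88.1156


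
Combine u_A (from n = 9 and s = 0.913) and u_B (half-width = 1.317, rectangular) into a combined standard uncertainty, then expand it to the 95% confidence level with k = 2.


u_A = s / sqrt(n) = 0.913 / sqrt(9) = 0.30433333
u_B = half_width / sqrt(3) = 1.317 / sqrt(3) = 0.7603703
uc = sqrt(u_A^2 + u_B^2) = sqrt(0.30433333^2 + 0.7603703^2) = 0.81901268
U = k * uc = 2 * 0.81901268
U = 1.6380

1.6380


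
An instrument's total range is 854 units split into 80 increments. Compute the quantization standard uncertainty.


resolution = range / divisions
resolution = 854 / 80 = 10.675
u_res = resolution / (2*sqrt(3))
u_res = 10.675 / 3.4641016
u_res = 3.0816

3.0816


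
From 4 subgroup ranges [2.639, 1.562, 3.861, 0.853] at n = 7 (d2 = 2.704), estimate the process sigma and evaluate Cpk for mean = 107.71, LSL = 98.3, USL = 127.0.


R_bar = (2.639 + 1.562 + 3.861 + 0.853) / 4 = 2.22875
sigma = R_bar / d2 = 2.22875 / 2.704 = 0.82424186
Cp = (USL - LSL)/(6*sigma) = (127.0 - 98.3)/(6*0.82424186) = 5.8033
Cpu = (127.0 - 107.71)/(3*0.82424186) = 7.8011
Cpl = (107.71 - 98.3)/(3*0.82424186) = 3.8055
Cpk = min(Cpu, Cpl) = 3.8055

3.8055


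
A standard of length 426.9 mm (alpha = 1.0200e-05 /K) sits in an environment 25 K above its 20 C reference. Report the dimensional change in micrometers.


dL = L * alpha * dT
= 426.9 * 1.0200e-05 * 25
= 0.1088595 mm
dL_um = 0.1088595 * 1000 = 108.8595 um

108.8595


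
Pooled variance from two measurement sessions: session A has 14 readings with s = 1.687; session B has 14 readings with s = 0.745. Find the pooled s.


s_p = sqrt(((n1-1)*s1^2 + (n2-1)*s2^2) / (n1+n2-2))
numerator = (14-1)*1.687^2 + (14-1)*0.745^2 = 36.997597 + 7.215325 = 44.212922
denominator = 14 + 14 - 2 = 26
s_p^2 = 44.212922 / 26 = 1.700497
s_p = sqrt(1.700497) = 1.3040

1.3040


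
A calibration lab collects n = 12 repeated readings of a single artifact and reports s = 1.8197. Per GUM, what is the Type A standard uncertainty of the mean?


u_A = s / sqrt(n)
u_A = 1.8197 / sqrt(12)
u_A = 1.8197 / 3.4641016
u_A = 0.5253

0.5253


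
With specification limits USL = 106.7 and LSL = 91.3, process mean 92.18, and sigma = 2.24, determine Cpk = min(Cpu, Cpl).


Cpu = (USL - mean) / (3*sigma) = (106.7 - 92.18) / (3*2.24) = 2.1607
Cpl = (mean - LSL) / (3*sigma) = (92.18 - 91.3) / (3*2.24) = 0.1310
Cpk = min(Cpu, Cpl) = 0.1310

0.1310


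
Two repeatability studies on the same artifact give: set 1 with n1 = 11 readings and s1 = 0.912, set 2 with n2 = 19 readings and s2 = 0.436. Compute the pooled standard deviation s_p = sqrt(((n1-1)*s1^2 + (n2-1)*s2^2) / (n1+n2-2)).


s_p = sqrt(((n1-1)*s1^2 + (n2-1)*s2^2) / (n1+n2-2))
numerator = (11-1)*0.912^2 + (19-1)*0.436^2 = 8.31744 + 3.421728 = 11.739168
denominator = 11 + 19 - 2 = 28
s_p^2 = 11.739168 / 28 = 0.419256
s_p = sqrt(0.419256) = 0.6475

0.6475


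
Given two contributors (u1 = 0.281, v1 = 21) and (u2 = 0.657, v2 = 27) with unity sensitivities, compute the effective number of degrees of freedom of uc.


uc = sqrt(u1^2 + u2^2) = sqrt(0.281^2 + 0.657^2) = 0.7145698
v_eff = uc^4 / (u1^4/v1 + u2^4/v2)
= 0.7145698^4 / (0.281^4/21 + 0.657^4/27)
= 0.26072257 / 0.0071976697
v_eff = 36.2232

36.2232


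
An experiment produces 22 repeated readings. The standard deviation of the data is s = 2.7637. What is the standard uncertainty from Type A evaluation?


u_A = s / sqrt(n)
u_A = 2.7637 / sqrt(22)
u_A = 2.7637 / 4.6904158
u_A = 0.5892

0.5892


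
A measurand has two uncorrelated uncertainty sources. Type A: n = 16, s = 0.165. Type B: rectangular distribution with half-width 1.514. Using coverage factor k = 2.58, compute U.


u_A = s / sqrt(n) = 0.165 / sqrt(16) = 0.04125
u_B = half_width / sqrt(3) = 1.514 / sqrt(3) = 0.87410831
uc = sqrt(u_A^2 + u_B^2) = sqrt(0.04125^2 + 0.87410831^2) = 0.87508108
U = k * uc = 2.58 * 0.87508108
U = 2.2577

2.2577


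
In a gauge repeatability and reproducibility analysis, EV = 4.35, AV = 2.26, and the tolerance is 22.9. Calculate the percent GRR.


GRR = sqrt(EV^2 + AV^2) = sqrt(4.35^2 + 2.26^2) = 4.9020506
%GRR = GRR / tol * 100 = 4.9020506 / 22.9 * 100
%GRR = 21.4063

21.4063


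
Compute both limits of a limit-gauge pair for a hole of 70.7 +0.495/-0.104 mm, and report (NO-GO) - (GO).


GO = nominal - lower_tol (smallest hole = maximum material condition)
GO = 70.7 - 0.104 = 70.596
NO-GO = nominal + upper_tol (largest hole = least material condition)
NO-GO = 70.7 + 0.495 = 71.195
spread = NO-GO - GO = 71.195 - 70.596 = 0.5990

0.5990


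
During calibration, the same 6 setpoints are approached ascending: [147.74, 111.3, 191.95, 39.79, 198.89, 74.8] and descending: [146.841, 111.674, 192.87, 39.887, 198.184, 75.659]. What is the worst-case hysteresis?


|147.74 - 146.841| = 0.8990
|111.3 - 111.674| = 0.3740
|191.95 - 192.87| = 0.9200
|39.79 - 39.887| = 0.0970
|198.89 - 198.184| = 0.7060
|74.8 - 75.659| = 0.8590
hysteresis = max(diffs) = 0.9200

0.9200


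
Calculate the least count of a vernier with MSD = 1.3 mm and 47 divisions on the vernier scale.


LC = MSD / n_div
= 1.3 / 47
= 0.0277

0.0277


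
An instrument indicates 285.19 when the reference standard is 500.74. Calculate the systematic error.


Systematic error = measured - true
= 285.19 - 500.74
= -215.5500

-215.5500


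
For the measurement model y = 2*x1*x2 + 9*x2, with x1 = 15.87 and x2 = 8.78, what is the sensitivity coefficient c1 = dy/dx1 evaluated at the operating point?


y = 2*x1*x2 + 9*x2
dy/dx1 = 2*x2
Evaluate at x2 = 8.78: c1 = 2 * 8.78
c1 = 17.5600

17.5600


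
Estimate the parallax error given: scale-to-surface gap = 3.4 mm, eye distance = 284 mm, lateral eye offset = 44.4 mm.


error = h * offset / d
= 3.4 * 44.4 / 284
= 0.5315

0.5315


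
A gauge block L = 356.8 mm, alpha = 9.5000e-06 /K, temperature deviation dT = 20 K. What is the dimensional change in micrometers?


dL = L * alpha * dT
= 356.8 * 9.5000e-06 * 20
= 0.0677920 mm
dL_um = 0.0677920 * 1000 = 67.7920 um

67.7920


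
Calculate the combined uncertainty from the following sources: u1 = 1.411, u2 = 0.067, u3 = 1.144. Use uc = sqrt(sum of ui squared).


uc = sqrt(1.411^2 + 0.067^2 + 1.144^2)
uc = sqrt(3.304146)
uc = 1.8177

1.8177


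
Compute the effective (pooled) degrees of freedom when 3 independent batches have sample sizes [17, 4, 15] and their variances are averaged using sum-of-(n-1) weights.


nu = sum_i (n_i - 1)
nu = ((17 - 1) + (4 - 1) + (15 - 1))
nu = 16 + 3 + 14
nu = 33

33


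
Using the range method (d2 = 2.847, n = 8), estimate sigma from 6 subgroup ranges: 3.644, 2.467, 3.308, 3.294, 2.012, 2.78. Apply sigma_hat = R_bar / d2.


R_bar = (3.644 + 2.467 + 3.308 + 3.294 + 2.012 + 2.78) / 6
R_bar = 17.505 / 6 = 2.9175
sigma_hat = R_bar / d2 = 2.9175 / 2.847 = 1.0248

1.0248


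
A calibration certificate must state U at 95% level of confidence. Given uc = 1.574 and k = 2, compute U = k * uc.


U = k * uc
U = 2 * 1.574
U = 3.1480

3.1480


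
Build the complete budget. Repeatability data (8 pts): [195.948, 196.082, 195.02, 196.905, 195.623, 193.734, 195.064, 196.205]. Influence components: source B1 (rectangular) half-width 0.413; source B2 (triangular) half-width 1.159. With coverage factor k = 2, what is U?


mean = (195.948 + 196.082 + 195.02 + 196.905 + 195.623 + 193.734 + 195.064 + 196.205) / 8 = 195.572625
s = sqrt(sum((x - mean)^2)/(n-1)) = 0.96530261
u_A = s / sqrt(n) = 0.96530261 / sqrt(8) = 0.34128601
u_B1 = 0.413 / sqrt(3) = 0.23844566
u_B2 = 1.159 / sqrt(6) = 0.47315977
uc = sqrt(0.34128601^2 + 0.23844566^2 + 0.47315977^2) = 0.63024808
U = k * uc = 2 * 0.63024808
U = 1.2605

1.2605


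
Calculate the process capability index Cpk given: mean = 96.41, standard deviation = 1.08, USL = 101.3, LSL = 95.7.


Cpu = (USL - mean) / (3*sigma) = (101.3 - 96.41) / (3*1.08) = 1.5093
Cpl = (mean - LSL) / (3*sigma) = (96.41 - 95.7) / (3*1.08) = 0.2191
Cpk = min(Cpu, Cpl) = 0.2191

0.2191


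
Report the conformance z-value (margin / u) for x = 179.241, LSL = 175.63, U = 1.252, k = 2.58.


u = U / k = 1.252 / 2.58 = 0.48527132
margin = |LSL - x| = |175.63 - 179.241| = 3.611
z = margin / u = 3.611 / 0.48527132
z = 7.4412

7.4412


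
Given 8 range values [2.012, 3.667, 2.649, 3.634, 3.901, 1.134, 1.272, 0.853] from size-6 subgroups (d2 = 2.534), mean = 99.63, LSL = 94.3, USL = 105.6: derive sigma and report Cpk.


R_bar = (2.012 + 3.667 + 2.649 + 3.634 + 3.901 + 1.134 + 1.272 + 0.853) / 8 = 2.39025
sigma = R_bar / d2 = 2.39025 / 2.534 = 0.94327151
Cp = (USL - LSL)/(6*sigma) = (105.6 - 94.3)/(6*0.94327151) = 1.9966
Cpu = (105.6 - 99.63)/(3*0.94327151) = 2.1097
Cpl = (99.63 - 94.3)/(3*0.94327151) = 1.8835
Cpk = min(Cpu, Cpl) = 1.8835

1.8835


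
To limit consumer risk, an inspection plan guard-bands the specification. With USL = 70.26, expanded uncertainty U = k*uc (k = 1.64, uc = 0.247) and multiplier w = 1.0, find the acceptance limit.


U = k * uc = 1.64 * 0.247 = 0.40508
guard band g = w * U = 1.0 * 0.40508 = 0.40508
AL = USL - g = 70.26 - 0.40508
AL = 69.8549

69.8549


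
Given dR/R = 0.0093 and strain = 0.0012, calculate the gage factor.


GF = (dR/R) / epsilon
= 0.0093 / 0.0012
= 7.7500

7.7500


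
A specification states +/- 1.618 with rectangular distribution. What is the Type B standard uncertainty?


u_B = half_width / sqrt(3)
u_B = 1.618 / 1.7320508
u_B = 0.9342

0.9342


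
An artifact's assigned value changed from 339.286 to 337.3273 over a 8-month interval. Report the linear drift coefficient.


rate = (v2 - v1) / months
= (337.3273 - 339.286) / 8
= -1.9587 / 8
= -0.2448

-0.2448


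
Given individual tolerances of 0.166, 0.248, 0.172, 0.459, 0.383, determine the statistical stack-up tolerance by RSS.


RSS = sqrt(0.166^2 + 0.248^2 + 0.172^2 + 0.459^2 + 0.383^2)
= sqrt(0.476014)
= 0.6899

0.6899


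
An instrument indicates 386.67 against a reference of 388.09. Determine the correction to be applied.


Correction = standard - reading
= 388.09 - 386.67
= 1.4200

1.4200


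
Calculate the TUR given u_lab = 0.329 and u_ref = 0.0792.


TUR = u_lab / u_ref
= 0.329 / 0.0792
= 4.1540

4.1540


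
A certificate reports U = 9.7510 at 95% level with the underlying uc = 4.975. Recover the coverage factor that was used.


k = U / uc
k = 9.7510 / 4.975
k = 1.96

1.96


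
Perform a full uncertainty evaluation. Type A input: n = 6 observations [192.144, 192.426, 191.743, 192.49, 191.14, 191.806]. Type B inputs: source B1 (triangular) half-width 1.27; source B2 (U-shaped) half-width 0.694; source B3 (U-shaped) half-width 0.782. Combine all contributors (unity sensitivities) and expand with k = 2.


mean = (192.144 + 192.426 + 191.743 + 192.49 + 191.14 + 191.806) / 6 = 191.9581667
s = sqrt(sum((x - mean)^2)/(n-1)) = 0.50499442
u_A = s / sqrt(n) = 0.50499442 / sqrt(6) = 0.20616311
u_B1 = 1.27 / sqrt(6) = 0.51847533
u_B2 = 0.694 / sqrt(2) = 0.49073211
u_B3 = 0.782 / sqrt(2) = 0.5529575
uc = sqrt(0.20616311^2 + 0.51847533^2 + 0.49073211^2 + 0.5529575^2) = 0.92622886
U = k * uc = 2 * 0.92622886
U = 1.8525

1.8525


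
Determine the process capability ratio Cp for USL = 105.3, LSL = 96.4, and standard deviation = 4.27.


Cp = (USL - LSL) / (6 * sigma)
= (105.3 - 96.4) / (6 * 4.27)
= 8.9000 / 25.6200
= 0.3474

0.3474


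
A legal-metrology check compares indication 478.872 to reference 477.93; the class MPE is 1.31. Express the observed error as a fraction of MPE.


e = indication - reference = 478.872 - 477.93 = 0.9420
|e| = 0.9420
ratio = |e| / MPE = 0.9420 / 1.31
ratio = 0.7191

0.7191


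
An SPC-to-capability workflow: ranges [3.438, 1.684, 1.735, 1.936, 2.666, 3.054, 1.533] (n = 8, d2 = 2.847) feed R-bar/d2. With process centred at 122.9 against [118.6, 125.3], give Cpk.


R_bar = (3.438 + 1.684 + 1.735 + 1.936 + 2.666 + 3.054 + 1.533) / 7 = 2.2922857
sigma = R_bar / d2 = 2.2922857 / 2.847 = 0.80515831
Cp = (USL - LSL)/(6*sigma) = (125.3 - 118.6)/(6*0.80515831) = 1.3869
Cpu = (125.3 - 122.9)/(3*0.80515831) = 0.9936
Cpl = (122.9 - 118.6)/(3*0.80515831) = 1.7802
Cpk = min(Cpu, Cpl) = 0.9936

0.9936


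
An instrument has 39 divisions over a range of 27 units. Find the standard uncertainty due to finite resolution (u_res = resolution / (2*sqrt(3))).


resolution = range / divisions
resolution = 27 / 39 = 0.69230769
u_res = resolution / (2*sqrt(3))
u_res = 0.69230769 / 3.4641016
u_res = 0.1999

0.1999


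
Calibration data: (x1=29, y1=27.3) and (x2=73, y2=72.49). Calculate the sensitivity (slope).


slope = (y2 - y1) / (x2 - x1)
= (72.49 - 27.3) / (73 - 29)
= 45.1900 / 44
= 1.0270

1.0270


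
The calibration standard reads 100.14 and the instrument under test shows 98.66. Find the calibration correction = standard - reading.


Correction = standard - reading
= 100.14 - 98.66
= 1.4800

1.4800


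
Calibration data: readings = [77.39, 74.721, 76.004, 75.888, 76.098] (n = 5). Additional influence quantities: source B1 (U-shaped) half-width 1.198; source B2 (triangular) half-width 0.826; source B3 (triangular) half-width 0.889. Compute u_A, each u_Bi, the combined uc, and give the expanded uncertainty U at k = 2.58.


mean = (77.39 + 74.721 + 76.004 + 75.888 + 76.098) / 5 = 76.0202
s = sqrt(sum((x - mean)^2)/(n-1)) = 0.94710939
u_A = s / sqrt(n) = 0.94710939 / sqrt(5) = 0.4235602
u_B1 = 1.198 / sqrt(2) = 0.84711392
u_B2 = 0.826 / sqrt(6) = 0.33721309
u_B3 = 0.889 / sqrt(6) = 0.36293273
uc = sqrt(0.4235602^2 + 0.84711392^2 + 0.33721309^2 + 0.36293273^2) = 1.0688489
U = k * uc = 2.58 * 1.0688489
U = 2.7576

2.7576


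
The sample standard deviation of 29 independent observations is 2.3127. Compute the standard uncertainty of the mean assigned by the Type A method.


u_A = s / sqrt(n)
u_A = 2.3127 / sqrt(29)
u_A = 2.3127 / 5.3851648
u_A = 0.4295

0.4295
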